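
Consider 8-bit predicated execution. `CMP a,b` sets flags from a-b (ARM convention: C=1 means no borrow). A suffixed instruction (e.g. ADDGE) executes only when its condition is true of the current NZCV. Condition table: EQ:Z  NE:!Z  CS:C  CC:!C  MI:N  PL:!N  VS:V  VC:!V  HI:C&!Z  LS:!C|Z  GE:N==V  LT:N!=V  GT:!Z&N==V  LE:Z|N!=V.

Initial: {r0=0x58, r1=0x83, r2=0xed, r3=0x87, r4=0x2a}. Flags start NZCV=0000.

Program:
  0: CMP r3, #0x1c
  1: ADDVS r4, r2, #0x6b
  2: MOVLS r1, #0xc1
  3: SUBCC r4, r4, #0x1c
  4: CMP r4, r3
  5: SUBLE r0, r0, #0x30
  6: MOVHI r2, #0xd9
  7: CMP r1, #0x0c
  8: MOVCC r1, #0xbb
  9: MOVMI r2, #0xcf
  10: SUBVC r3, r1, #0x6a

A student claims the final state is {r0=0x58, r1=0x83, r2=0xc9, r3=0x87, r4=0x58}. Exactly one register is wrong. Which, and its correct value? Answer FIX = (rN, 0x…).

0: ✓ CMP  NZCV=0011
1: ✓ ADDVS  r4←0x58
2: · MOVLS
3: · SUBCC
4: ✓ CMP  NZCV=1001
5: · SUBLE
6: · MOVHI
7: ✓ CMP  NZCV=0011
8: · MOVCC
9: · MOVMI
10: · SUBVC

FIX = (r2, 0xed)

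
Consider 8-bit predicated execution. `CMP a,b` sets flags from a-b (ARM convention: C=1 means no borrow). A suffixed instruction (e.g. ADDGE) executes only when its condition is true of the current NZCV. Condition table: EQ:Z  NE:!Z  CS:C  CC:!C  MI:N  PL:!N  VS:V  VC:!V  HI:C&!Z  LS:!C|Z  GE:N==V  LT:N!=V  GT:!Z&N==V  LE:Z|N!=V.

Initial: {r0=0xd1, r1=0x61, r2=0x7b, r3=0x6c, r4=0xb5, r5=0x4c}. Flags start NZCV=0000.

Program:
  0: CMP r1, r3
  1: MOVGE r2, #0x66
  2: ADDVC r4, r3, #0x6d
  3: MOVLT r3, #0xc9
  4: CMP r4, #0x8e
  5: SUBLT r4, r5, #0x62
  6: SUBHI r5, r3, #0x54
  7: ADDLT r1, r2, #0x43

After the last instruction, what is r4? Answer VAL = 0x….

0: ✓ CMP  NZCV=1000
1: · MOVGE
2: ✓ ADDVC  r4←0xd9
3: ✓ MOVLT  r3←0xc9
4: ✓ CMP  NZCV=0010
5: · SUBLT
6: ✓ SUBHI  r5←0x75
7: · ADDLT

VAL = 0xd9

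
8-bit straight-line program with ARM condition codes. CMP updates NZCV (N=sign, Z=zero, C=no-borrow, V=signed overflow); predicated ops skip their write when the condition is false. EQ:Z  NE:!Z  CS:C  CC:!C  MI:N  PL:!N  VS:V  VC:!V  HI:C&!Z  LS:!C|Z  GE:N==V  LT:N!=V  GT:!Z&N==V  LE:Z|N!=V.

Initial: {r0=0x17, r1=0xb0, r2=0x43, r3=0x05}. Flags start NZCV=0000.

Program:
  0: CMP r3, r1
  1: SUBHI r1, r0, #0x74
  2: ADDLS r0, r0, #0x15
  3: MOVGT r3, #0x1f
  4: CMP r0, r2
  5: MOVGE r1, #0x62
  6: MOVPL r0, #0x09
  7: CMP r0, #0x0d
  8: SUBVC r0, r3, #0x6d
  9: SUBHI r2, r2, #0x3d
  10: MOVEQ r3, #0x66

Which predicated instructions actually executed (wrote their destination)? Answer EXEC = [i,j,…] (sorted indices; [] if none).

EXEC = [2,3,8,9]

0: ✓ CMP  NZCV=0000
1: · SUBHI
2: ✓ ADDLS  r0←0x2c
3: ✓ MOVGT  r3←0x1f
4: ✓ CMP  NZCV=1000
5: · MOVGE
6: · MOVPL
7: ✓ CMP  NZCV=0010
8: ✓ SUBVC  r0←0xb2
9: ✓ SUBHI  r2←0x06
10: · MOVEQ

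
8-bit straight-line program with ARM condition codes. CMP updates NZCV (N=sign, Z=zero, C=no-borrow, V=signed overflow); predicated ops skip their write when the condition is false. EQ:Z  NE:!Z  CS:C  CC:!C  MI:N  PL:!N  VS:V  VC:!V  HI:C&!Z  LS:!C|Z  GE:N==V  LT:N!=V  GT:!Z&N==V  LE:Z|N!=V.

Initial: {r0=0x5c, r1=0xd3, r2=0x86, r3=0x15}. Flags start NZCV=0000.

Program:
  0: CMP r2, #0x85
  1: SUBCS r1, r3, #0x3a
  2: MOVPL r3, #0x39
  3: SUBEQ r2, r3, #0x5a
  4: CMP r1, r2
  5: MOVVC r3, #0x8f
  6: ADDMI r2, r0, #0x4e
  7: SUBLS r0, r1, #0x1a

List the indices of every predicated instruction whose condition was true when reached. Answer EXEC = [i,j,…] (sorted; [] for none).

0: ✓ CMP  NZCV=0010
1: ✓ SUBCS  r1←0xdb
2: ✓ MOVPL  r3←0x39
3: · SUBEQ
4: ✓ CMP  NZCV=0010
5: ✓ MOVVC  r3←0x8f
6: · ADDMI
7: · SUBLS

EXEC = [1,2,5]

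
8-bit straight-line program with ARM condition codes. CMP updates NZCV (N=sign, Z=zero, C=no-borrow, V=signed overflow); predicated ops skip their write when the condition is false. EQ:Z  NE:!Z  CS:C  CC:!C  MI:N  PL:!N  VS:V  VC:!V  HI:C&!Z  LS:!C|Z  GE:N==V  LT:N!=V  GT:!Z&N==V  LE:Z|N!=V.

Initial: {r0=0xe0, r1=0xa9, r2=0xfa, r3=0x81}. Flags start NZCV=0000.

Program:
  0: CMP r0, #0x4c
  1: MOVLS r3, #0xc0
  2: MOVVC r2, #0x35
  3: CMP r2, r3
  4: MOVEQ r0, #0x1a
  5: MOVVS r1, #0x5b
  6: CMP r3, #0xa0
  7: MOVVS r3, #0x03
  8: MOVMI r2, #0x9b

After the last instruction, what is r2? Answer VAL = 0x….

[0] flags=1010 → (cmp)
[1] flags=1010 LS?F → skip
[2] flags=1010 VC?T → r2=0x35
[3] flags=1001 → (cmp)
[4] flags=1001 EQ?F → skip
[5] flags=1001 VS?T → r1=0x5b
[6] flags=1000 → (cmp)
[7] flags=1000 VS?F → skip
[8] flags=1000 MI?T → r2=0x9b

VAL = 0x9b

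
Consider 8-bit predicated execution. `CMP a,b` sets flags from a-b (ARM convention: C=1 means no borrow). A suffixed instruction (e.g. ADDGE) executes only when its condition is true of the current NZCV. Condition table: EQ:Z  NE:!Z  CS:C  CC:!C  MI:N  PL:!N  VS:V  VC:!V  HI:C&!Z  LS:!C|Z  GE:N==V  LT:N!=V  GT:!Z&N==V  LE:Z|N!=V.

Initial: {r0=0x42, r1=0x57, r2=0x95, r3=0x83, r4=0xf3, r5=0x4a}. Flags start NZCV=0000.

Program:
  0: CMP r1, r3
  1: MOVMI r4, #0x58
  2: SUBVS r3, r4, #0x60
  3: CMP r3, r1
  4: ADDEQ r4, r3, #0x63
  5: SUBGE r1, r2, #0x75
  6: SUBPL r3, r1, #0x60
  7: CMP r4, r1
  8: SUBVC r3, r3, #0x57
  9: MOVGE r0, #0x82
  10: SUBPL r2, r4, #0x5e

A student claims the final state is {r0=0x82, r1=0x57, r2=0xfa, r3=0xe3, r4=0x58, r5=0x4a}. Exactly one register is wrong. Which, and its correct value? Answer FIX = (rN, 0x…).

0: ✓ CMP  NZCV=1001
1: ✓ MOVMI  r4←0x58
2: ✓ SUBVS  r3←0xf8
3: ✓ CMP  NZCV=1010
4: · ADDEQ
5: · SUBGE
6: · SUBPL
7: ✓ CMP  NZCV=0010
8: ✓ SUBVC  r3←0xa1
9: ✓ MOVGE  r0←0x82
10: ✓ SUBPL  r2←0xfa

FIX = (r3, 0xa1)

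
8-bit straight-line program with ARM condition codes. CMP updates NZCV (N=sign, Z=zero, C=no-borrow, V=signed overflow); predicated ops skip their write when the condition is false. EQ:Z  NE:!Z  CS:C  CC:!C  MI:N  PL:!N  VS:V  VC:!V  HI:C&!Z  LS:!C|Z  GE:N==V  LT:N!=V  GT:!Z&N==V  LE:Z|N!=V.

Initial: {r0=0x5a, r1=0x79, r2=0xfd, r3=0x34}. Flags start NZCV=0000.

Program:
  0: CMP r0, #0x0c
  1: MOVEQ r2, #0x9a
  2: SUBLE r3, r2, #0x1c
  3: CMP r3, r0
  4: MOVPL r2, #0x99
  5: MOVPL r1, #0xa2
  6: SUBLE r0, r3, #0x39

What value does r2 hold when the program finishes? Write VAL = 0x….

VAL = 0xfd

[0] flags=0010 → (cmp)
[1] flags=0010 EQ?F → skip
[2] flags=0010 LE?F → skip
[3] flags=1000 → (cmp)
[4] flags=1000 PL?F → skip
[5] flags=1000 PL?F → skip
[6] flags=1000 LE?T → r0=0xfb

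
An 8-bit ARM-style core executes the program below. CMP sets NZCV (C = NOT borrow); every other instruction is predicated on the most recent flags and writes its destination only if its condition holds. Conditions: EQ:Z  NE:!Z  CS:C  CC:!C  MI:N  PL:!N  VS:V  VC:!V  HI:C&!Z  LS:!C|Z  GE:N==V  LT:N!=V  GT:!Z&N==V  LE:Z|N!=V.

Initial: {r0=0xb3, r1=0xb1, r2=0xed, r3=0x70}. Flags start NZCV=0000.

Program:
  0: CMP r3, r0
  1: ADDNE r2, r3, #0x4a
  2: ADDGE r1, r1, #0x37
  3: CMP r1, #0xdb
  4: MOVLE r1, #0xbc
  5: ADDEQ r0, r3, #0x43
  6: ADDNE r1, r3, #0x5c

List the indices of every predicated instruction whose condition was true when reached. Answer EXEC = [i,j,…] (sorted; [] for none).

[0] flags=1001 → (cmp)
[1] flags=1001 NE?T → r2=0xba
[2] flags=1001 GE?T → r1=0xe8
[3] flags=0010 → (cmp)
[4] flags=0010 LE?F → skip
[5] flags=0010 EQ?F → skip
[6] flags=0010 NE?T → r1=0xcc

EXEC = [1,2,6]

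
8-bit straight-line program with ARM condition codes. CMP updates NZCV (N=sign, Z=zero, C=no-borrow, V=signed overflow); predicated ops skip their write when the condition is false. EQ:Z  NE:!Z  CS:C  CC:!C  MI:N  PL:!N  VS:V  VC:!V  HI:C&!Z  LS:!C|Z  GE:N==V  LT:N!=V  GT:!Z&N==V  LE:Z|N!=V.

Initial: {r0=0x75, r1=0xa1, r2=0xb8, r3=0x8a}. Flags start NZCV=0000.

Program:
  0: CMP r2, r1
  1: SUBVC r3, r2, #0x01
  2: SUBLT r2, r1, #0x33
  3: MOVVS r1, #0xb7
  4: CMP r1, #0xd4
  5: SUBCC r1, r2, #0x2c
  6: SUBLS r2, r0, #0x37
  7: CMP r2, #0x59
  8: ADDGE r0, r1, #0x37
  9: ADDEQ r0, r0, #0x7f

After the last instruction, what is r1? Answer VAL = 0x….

0: ✓ CMP  NZCV=0010
1: ✓ SUBVC  r3←0xb7
2: · SUBLT
3: · MOVVS
4: ✓ CMP  NZCV=1000
5: ✓ SUBCC  r1←0x8c
6: ✓ SUBLS  r2←0x3e
7: ✓ CMP  NZCV=1000
8: · ADDGE
9: · ADDEQ

VAL = 0x8c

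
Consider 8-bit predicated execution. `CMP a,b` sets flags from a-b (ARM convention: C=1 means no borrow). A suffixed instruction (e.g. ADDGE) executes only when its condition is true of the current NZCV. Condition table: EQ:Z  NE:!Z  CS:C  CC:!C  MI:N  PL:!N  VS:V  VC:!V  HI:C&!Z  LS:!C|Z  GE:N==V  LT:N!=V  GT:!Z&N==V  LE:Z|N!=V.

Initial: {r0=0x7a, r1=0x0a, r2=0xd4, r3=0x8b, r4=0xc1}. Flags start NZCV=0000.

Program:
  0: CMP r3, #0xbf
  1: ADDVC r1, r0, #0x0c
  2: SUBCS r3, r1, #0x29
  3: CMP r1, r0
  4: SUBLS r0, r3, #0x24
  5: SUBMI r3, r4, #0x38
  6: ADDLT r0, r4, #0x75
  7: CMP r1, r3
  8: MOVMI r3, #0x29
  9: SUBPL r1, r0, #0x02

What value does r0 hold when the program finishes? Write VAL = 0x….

[0] flags=1000 → (cmp)
[1] flags=1000 VC?T → r1=0x86
[2] flags=1000 CS?F → skip
[3] flags=0011 → (cmp)
[4] flags=0011 LS?F → skip
[5] flags=0011 MI?F → skip
[6] flags=0011 LT?T → r0=0x36
[7] flags=1000 → (cmp)
[8] flags=1000 MI?T → r3=0x29
[9] flags=1000 PL?F → skip

VAL = 0x36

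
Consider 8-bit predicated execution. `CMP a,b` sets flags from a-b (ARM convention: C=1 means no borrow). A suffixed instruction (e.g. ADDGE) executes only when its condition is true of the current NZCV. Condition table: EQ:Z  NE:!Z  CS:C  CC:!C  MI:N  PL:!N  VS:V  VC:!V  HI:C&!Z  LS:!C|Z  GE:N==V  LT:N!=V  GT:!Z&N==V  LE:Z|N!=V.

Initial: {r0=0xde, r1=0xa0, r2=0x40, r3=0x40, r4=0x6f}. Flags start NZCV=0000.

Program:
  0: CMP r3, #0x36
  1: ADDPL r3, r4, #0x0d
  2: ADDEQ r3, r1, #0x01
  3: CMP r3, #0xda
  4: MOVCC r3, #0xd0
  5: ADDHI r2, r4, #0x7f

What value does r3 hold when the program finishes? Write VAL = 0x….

VAL = 0xd0

0: ✓ CMP  NZCV=0010
1: ✓ ADDPL  r3←0x7c
2: · ADDEQ
3: ✓ CMP  NZCV=1001
4: ✓ MOVCC  r3←0xd0
5: · ADDHI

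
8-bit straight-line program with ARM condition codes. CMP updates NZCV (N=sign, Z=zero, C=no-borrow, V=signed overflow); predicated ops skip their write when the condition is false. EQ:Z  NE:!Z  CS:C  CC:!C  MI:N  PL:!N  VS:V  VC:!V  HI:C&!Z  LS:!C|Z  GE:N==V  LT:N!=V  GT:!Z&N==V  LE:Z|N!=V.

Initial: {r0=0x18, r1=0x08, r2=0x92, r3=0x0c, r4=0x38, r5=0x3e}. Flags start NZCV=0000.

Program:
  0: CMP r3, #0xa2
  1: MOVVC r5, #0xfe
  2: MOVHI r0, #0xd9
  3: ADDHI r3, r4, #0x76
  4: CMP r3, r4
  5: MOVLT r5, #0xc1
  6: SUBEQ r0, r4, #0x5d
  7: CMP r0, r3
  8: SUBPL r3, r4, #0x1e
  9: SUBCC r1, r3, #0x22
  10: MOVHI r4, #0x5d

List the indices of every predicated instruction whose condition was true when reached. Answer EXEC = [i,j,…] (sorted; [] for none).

[0] flags=0000 → (cmp)
[1] flags=0000 VC?T → r5=0xfe
[2] flags=0000 HI?F → skip
[3] flags=0000 HI?F → skip
[4] flags=1000 → (cmp)
[5] flags=1000 LT?T → r5=0xc1
[6] flags=1000 EQ?F → skip
[7] flags=0010 → (cmp)
[8] flags=0010 PL?T → r3=0x1a
[9] flags=0010 CC?F → skip
[10] flags=0010 HI?T → r4=0x5d

EXEC = [1,5,8,10]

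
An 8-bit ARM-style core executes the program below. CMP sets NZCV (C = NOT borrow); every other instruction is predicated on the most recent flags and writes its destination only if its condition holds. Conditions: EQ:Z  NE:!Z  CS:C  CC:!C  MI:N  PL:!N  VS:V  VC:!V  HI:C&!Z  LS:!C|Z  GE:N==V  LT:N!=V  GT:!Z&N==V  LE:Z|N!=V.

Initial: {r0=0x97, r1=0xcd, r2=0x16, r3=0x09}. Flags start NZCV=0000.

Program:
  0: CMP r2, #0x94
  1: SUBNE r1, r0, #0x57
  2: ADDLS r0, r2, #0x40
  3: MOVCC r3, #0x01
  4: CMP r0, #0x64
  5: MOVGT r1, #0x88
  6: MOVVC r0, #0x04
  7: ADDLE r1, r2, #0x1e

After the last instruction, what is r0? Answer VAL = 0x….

VAL = 0x04

0: ✓ CMP  NZCV=1001
1: ✓ SUBNE  r1←0x40
2: ✓ ADDLS  r0←0x56
3: ✓ MOVCC  r3←0x01
4: ✓ CMP  NZCV=1000
5: · MOVGT
6: ✓ MOVVC  r0←0x04
7: ✓ ADDLE  r1←0x34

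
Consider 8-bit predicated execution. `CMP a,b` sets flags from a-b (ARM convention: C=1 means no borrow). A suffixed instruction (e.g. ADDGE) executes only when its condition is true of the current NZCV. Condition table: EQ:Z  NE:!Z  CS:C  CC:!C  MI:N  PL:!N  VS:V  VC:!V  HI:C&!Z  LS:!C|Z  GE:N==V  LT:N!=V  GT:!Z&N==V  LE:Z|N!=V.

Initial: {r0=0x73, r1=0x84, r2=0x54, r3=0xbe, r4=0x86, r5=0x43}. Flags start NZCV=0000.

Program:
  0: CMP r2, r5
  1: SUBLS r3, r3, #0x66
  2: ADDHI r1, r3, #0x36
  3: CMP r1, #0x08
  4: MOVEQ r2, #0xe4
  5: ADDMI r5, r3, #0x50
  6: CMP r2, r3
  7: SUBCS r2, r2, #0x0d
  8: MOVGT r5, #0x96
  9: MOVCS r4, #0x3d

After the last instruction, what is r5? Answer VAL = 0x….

VAL = 0x96

0: ✓ CMP  NZCV=0010
1: · SUBLS
2: ✓ ADDHI  r1←0xf4
3: ✓ CMP  NZCV=1010
4: · MOVEQ
5: ✓ ADDMI  r5←0x0e
6: ✓ CMP  NZCV=1001
7: · SUBCS
8: ✓ MOVGT  r5←0x96
9: · MOVCS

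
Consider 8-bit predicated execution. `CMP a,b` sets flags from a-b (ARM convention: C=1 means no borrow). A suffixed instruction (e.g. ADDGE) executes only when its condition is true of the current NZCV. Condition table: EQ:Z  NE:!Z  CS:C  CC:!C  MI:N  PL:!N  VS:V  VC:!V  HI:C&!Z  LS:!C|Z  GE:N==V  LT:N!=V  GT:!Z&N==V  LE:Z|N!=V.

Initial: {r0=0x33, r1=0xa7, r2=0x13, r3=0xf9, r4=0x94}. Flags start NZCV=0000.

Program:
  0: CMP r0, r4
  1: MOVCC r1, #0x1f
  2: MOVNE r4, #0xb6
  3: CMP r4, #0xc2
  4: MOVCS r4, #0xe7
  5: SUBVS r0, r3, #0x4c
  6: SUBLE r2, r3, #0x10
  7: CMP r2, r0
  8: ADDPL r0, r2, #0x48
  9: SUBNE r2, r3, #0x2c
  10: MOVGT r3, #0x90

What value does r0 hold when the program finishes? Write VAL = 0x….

VAL = 0x33

[0] flags=1001 → (cmp)
[1] flags=1001 CC?T → r1=0x1f
[2] flags=1001 NE?T → r4=0xb6
[3] flags=1000 → (cmp)
[4] flags=1000 CS?F → skip
[5] flags=1000 VS?F → skip
[6] flags=1000 LE?T → r2=0xe9
[7] flags=1010 → (cmp)
[8] flags=1010 PL?F → skip
[9] flags=1010 NE?T → r2=0xcd
[10] flags=1010 GT?F → skip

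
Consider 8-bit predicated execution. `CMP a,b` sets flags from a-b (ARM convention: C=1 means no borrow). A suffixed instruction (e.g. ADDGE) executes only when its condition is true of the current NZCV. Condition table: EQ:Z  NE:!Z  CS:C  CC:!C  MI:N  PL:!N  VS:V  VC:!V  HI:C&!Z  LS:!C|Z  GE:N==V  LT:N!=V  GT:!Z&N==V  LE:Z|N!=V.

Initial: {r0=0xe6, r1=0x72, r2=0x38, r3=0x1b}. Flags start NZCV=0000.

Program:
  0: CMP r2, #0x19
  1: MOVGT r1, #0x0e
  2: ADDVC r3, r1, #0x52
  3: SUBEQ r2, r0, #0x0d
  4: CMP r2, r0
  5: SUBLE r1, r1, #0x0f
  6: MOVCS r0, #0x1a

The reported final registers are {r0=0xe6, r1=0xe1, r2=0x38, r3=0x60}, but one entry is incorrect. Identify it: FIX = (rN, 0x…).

FIX = (r1, 0x0e)

0: ✓ CMP  NZCV=0010
1: ✓ MOVGT  r1←0x0e
2: ✓ ADDVC  r3←0x60
3: · SUBEQ
4: ✓ CMP  NZCV=0000
5: · SUBLE
6: · MOVCS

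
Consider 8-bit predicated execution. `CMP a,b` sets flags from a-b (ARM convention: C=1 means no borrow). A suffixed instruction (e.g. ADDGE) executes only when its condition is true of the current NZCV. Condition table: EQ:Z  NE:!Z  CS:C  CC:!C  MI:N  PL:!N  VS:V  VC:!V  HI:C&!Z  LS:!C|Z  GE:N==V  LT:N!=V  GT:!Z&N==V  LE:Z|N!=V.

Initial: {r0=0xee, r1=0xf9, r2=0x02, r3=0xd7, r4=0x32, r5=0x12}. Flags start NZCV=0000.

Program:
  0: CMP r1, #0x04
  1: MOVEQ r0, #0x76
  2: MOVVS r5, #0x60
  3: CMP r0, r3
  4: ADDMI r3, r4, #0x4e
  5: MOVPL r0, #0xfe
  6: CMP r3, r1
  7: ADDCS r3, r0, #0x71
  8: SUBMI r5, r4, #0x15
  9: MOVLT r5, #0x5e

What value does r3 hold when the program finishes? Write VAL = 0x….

VAL = 0xd7

0: ✓ CMP  NZCV=1010
1: · MOVEQ
2: · MOVVS
3: ✓ CMP  NZCV=0010
4: · ADDMI
5: ✓ MOVPL  r0←0xfe
6: ✓ CMP  NZCV=1000
7: · ADDCS
8: ✓ SUBMI  r5←0x1d
9: ✓ MOVLT  r5←0x5e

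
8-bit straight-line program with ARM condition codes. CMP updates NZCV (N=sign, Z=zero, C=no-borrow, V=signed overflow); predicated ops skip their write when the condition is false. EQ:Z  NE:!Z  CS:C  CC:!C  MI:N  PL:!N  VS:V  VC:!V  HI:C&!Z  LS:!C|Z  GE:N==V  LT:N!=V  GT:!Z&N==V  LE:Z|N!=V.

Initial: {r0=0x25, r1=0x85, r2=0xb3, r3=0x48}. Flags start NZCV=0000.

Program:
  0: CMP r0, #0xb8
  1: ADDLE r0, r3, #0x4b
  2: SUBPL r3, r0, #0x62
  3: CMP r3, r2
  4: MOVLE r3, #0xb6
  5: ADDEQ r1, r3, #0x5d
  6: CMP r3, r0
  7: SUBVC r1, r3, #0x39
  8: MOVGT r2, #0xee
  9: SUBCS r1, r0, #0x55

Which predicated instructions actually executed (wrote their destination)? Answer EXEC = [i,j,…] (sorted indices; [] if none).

EXEC = [2,7,9]

[0] flags=0000 → (cmp)
[1] flags=0000 LE?F → skip
[2] flags=0000 PL?T → r3=0xc3
[3] flags=0010 → (cmp)
[4] flags=0010 LE?F → skip
[5] flags=0010 EQ?F → skip
[6] flags=1010 → (cmp)
[7] flags=1010 VC?T → r1=0x8a
[8] flags=1010 GT?F → skip
[9] flags=1010 CS?T → r1=0xd0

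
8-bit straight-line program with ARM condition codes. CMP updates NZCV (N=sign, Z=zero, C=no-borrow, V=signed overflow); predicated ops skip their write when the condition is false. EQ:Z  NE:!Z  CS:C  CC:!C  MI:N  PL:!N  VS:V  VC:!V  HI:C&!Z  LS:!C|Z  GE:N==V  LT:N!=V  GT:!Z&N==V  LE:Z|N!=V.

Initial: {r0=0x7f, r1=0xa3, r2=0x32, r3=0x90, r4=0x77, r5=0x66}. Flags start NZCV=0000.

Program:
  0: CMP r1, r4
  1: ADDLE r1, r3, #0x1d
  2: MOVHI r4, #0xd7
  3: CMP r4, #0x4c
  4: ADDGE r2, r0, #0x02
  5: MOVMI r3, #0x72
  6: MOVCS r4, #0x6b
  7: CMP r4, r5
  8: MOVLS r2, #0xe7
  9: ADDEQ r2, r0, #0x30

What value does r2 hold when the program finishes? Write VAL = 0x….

0: ✓ CMP  NZCV=0011
1: ✓ ADDLE  r1←0xad
2: ✓ MOVHI  r4←0xd7
3: ✓ CMP  NZCV=1010
4: · ADDGE
5: ✓ MOVMI  r3←0x72
6: ✓ MOVCS  r4←0x6b
7: ✓ CMP  NZCV=0010
8: · MOVLS
9: · ADDEQ

VAL = 0x32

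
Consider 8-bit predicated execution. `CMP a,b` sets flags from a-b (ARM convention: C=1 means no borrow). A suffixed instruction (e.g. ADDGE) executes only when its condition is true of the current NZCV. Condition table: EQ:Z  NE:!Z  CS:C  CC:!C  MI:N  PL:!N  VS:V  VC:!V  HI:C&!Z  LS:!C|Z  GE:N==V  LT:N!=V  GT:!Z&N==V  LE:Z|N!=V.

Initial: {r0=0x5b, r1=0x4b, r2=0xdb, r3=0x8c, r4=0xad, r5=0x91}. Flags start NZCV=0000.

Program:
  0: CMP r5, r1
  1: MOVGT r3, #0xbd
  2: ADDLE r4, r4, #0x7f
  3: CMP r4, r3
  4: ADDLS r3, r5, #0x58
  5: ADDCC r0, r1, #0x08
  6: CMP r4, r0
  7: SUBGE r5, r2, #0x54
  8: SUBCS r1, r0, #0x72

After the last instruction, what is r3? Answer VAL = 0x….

VAL = 0xe9

[0] flags=0011 → (cmp)
[1] flags=0011 GT?F → skip
[2] flags=0011 LE?T → r4=0x2c
[3] flags=1001 → (cmp)
[4] flags=1001 LS?T → r3=0xe9
[5] flags=1001 CC?T → r0=0x53
[6] flags=1000 → (cmp)
[7] flags=1000 GE?F → skip
[8] flags=1000 CS?F → skip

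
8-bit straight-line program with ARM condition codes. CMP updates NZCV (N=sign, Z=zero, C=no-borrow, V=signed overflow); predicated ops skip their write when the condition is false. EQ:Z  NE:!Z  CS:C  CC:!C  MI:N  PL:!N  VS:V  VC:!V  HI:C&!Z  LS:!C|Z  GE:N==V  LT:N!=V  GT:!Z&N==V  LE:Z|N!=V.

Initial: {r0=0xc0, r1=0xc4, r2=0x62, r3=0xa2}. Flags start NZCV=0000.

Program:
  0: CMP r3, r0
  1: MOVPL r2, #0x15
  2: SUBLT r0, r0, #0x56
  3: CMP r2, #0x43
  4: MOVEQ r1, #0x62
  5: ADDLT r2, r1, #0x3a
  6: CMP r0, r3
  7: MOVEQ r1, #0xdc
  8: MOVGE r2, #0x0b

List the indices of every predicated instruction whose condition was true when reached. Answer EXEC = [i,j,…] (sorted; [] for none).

0: ✓ CMP  NZCV=1000
1: · MOVPL
2: ✓ SUBLT  r0←0x6a
3: ✓ CMP  NZCV=0010
4: · MOVEQ
5: · ADDLT
6: ✓ CMP  NZCV=1001
7: · MOVEQ
8: ✓ MOVGE  r2←0x0b

EXEC = [2,8]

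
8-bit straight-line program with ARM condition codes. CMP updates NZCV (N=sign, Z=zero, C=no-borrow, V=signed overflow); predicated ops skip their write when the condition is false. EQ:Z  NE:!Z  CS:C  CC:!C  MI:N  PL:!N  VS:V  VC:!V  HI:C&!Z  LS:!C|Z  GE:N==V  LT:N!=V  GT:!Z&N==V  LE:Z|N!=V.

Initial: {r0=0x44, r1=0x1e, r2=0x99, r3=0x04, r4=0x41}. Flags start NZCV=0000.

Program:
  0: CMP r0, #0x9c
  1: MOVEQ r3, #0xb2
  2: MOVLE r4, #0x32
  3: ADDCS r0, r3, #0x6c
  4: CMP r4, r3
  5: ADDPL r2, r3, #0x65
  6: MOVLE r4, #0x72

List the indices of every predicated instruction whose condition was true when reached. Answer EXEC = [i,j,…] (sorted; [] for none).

EXEC = [5]

0: ✓ CMP  NZCV=1001
1: · MOVEQ
2: · MOVLE
3: · ADDCS
4: ✓ CMP  NZCV=0010
5: ✓ ADDPL  r2←0x69
6: · MOVLE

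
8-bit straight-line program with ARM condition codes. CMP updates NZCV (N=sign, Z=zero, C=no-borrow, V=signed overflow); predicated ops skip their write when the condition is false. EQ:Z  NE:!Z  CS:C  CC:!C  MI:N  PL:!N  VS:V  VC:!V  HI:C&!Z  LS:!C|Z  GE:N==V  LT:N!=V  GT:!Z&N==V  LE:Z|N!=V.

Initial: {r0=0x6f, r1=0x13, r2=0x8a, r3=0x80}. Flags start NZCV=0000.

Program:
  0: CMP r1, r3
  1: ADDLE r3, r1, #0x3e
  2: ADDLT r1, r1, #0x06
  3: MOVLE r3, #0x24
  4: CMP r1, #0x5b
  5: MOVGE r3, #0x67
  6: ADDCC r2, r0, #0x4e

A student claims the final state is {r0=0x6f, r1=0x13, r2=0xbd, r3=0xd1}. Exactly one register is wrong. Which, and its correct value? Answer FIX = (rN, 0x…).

0: ✓ CMP  NZCV=1001
1: · ADDLE
2: · ADDLT
3: · MOVLE
4: ✓ CMP  NZCV=1000
5: · MOVGE
6: ✓ ADDCC  r2←0xbd

FIX = (r3, 0x80)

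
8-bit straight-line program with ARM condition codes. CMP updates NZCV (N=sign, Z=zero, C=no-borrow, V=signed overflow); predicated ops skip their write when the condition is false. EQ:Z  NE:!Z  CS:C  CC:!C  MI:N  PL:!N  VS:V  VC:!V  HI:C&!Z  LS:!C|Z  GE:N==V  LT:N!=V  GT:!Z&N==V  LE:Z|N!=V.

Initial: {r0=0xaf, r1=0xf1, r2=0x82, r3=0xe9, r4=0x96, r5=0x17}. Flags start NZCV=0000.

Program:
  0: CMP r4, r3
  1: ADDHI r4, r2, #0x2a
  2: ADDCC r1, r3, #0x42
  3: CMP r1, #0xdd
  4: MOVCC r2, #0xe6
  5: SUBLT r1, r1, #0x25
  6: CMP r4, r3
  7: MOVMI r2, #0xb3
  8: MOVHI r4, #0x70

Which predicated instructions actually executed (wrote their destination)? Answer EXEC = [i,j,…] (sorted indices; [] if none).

EXEC = [2,4,7]

0: ✓ CMP  NZCV=1000
1: · ADDHI
2: ✓ ADDCC  r1←0x2b
3: ✓ CMP  NZCV=0000
4: ✓ MOVCC  r2←0xe6
5: · SUBLT
6: ✓ CMP  NZCV=1000
7: ✓ MOVMI  r2←0xb3
8: · MOVHI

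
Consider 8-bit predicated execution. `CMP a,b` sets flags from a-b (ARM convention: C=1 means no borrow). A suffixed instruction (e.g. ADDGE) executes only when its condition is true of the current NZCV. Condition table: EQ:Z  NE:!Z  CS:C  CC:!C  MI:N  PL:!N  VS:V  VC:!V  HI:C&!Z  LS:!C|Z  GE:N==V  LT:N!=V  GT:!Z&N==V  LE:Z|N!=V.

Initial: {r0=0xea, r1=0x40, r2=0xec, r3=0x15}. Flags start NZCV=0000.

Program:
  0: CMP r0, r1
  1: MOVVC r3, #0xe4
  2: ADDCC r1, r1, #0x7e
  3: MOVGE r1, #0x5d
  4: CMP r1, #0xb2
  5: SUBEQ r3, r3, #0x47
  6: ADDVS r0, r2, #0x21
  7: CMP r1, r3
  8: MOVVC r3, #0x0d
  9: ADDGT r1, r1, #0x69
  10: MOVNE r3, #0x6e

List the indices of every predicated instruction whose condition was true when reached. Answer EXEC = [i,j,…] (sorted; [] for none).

0: ✓ CMP  NZCV=1010
1: ✓ MOVVC  r3←0xe4
2: · ADDCC
3: · MOVGE
4: ✓ CMP  NZCV=1001
5: · SUBEQ
6: ✓ ADDVS  r0←0x0d
7: ✓ CMP  NZCV=0000
8: ✓ MOVVC  r3←0x0d
9: ✓ ADDGT  r1←0xa9
10: ✓ MOVNE  r3←0x6e

EXEC = [1,6,8,9,10]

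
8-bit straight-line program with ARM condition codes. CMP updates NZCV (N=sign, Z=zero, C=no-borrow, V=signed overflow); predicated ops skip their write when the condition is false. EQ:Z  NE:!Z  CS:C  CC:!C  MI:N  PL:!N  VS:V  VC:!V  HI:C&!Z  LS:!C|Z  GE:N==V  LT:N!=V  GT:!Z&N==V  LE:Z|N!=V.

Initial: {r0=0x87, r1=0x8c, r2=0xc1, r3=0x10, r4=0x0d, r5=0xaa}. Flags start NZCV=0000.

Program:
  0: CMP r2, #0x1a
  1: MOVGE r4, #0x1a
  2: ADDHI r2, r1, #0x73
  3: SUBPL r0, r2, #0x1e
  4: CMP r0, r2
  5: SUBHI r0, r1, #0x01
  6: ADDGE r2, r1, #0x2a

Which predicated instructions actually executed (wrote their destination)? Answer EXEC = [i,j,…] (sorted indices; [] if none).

EXEC = [2]

0: ✓ CMP  NZCV=1010
1: · MOVGE
2: ✓ ADDHI  r2←0xff
3: · SUBPL
4: ✓ CMP  NZCV=1000
5: · SUBHI
6: · ADDGE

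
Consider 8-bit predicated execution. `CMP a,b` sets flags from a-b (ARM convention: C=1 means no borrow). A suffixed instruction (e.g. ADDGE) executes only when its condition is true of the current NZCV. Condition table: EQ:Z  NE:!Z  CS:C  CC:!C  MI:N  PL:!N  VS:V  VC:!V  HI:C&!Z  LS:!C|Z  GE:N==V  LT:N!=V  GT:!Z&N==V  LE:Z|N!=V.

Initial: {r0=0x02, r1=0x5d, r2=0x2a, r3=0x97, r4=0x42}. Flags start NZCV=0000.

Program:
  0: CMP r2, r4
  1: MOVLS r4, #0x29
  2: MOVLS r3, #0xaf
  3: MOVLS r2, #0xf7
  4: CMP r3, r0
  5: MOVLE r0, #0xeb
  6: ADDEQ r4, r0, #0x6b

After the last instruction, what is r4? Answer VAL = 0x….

0: ✓ CMP  NZCV=1000
1: ✓ MOVLS  r4←0x29
2: ✓ MOVLS  r3←0xaf
3: ✓ MOVLS  r2←0xf7
4: ✓ CMP  NZCV=1010
5: ✓ MOVLE  r0←0xeb
6: · ADDEQ

VAL = 0x29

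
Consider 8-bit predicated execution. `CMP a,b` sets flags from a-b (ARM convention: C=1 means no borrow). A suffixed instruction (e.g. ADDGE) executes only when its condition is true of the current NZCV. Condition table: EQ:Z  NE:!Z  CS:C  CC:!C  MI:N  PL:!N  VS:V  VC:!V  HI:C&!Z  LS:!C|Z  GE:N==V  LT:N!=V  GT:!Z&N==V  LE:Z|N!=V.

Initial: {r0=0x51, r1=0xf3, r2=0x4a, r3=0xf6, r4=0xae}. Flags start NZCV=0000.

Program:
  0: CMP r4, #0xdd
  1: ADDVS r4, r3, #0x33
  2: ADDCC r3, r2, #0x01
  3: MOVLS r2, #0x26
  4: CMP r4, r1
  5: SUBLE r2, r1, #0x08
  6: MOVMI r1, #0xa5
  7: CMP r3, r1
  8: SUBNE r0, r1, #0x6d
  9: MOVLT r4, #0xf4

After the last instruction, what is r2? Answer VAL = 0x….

VAL = 0xeb

0: ✓ CMP  NZCV=1000
1: · ADDVS
2: ✓ ADDCC  r3←0x4b
3: ✓ MOVLS  r2←0x26
4: ✓ CMP  NZCV=1000
5: ✓ SUBLE  r2←0xeb
6: ✓ MOVMI  r1←0xa5
7: ✓ CMP  NZCV=1001
8: ✓ SUBNE  r0←0x38
9: · MOVLT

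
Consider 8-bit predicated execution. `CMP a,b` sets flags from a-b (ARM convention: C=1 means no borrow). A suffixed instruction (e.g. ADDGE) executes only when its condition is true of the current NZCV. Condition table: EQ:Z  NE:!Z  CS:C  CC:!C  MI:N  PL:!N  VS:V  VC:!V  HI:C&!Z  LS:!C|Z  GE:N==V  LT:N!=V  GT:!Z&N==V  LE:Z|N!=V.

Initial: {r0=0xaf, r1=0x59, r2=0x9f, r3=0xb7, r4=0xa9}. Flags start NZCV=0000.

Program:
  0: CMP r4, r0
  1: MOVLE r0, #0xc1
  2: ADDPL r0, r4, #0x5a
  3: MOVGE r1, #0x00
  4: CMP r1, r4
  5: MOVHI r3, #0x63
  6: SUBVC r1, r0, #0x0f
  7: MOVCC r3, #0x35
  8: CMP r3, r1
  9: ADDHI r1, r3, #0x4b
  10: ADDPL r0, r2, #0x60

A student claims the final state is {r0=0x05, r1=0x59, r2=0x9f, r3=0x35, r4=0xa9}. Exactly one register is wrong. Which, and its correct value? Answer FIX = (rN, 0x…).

FIX = (r0, 0xc1)

0: ✓ CMP  NZCV=1000
1: ✓ MOVLE  r0←0xc1
2: · ADDPL
3: · MOVGE
4: ✓ CMP  NZCV=1001
5: · MOVHI
6: · SUBVC
7: ✓ MOVCC  r3←0x35
8: ✓ CMP  NZCV=1000
9: · ADDHI
10: · ADDPL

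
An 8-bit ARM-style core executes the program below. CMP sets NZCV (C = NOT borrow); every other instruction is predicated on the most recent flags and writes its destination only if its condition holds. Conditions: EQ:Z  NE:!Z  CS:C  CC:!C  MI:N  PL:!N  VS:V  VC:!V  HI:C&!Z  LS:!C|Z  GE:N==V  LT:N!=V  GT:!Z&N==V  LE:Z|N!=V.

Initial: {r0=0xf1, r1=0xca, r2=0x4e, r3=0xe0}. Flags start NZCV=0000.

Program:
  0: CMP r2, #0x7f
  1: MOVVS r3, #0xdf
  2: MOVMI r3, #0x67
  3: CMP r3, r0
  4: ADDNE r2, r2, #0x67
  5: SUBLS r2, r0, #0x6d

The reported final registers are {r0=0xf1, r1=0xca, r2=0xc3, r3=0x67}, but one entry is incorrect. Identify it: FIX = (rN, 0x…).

0: ✓ CMP  NZCV=1000
1: · MOVVS
2: ✓ MOVMI  r3←0x67
3: ✓ CMP  NZCV=0000
4: ✓ ADDNE  r2←0xb5
5: ✓ SUBLS  r2←0x84

FIX = (r2, 0x84)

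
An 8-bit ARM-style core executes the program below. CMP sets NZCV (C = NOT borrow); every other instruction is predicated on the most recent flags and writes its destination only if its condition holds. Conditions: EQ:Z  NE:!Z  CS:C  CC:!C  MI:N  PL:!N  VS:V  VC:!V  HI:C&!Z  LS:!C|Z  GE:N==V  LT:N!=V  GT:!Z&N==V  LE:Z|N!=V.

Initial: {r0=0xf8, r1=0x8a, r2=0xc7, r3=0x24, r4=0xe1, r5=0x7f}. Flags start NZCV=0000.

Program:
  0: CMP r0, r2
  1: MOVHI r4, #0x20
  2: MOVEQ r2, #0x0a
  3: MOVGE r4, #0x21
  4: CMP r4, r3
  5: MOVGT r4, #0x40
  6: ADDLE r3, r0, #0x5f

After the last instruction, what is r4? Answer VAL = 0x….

[0] flags=0010 → (cmp)
[1] flags=0010 HI?T → r4=0x20
[2] flags=0010 EQ?F → skip
[3] flags=0010 GE?T → r4=0x21
[4] flags=1000 → (cmp)
[5] flags=1000 GT?F → skip
[6] flags=1000 LE?T → r3=0x57

VAL = 0x21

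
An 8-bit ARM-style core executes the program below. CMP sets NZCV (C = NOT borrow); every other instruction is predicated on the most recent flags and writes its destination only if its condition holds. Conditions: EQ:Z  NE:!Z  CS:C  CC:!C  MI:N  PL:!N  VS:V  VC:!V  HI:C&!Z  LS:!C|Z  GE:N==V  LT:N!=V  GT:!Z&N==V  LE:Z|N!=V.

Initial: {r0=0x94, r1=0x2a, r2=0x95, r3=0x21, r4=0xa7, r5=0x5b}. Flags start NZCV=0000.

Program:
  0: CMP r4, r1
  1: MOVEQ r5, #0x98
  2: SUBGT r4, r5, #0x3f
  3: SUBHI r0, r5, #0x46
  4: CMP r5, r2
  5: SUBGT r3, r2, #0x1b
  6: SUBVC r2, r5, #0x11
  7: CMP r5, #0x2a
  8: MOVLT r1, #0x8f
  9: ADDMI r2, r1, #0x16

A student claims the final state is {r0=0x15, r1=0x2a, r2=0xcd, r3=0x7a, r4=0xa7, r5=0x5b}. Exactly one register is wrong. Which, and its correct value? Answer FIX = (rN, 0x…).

FIX = (r2, 0x95)

[0] flags=0011 → (cmp)
[1] flags=0011 EQ?F → skip
[2] flags=0011 GT?F → skip
[3] flags=0011 HI?T → r0=0x15
[4] flags=1001 → (cmp)
[5] flags=1001 GT?T → r3=0x7a
[6] flags=1001 VC?F → skip
[7] flags=0010 → (cmp)
[8] flags=0010 LT?F → skip
[9] flags=0010 MI?F → skip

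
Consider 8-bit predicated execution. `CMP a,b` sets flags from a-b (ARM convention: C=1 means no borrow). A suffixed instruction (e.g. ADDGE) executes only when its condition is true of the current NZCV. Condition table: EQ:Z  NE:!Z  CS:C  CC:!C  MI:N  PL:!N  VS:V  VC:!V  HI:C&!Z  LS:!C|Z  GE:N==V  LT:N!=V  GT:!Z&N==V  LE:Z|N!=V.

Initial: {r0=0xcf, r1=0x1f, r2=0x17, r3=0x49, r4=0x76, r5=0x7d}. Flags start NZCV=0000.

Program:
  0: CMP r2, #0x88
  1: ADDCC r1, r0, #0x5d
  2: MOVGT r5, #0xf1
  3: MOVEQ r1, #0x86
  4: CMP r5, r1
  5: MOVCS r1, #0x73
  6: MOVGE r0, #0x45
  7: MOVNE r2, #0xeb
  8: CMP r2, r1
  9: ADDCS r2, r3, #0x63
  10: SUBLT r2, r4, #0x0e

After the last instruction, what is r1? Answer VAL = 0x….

[0] flags=1001 → (cmp)
[1] flags=1001 CC?T → r1=0x2c
[2] flags=1001 GT?T → r5=0xf1
[3] flags=1001 EQ?F → skip
[4] flags=1010 → (cmp)
[5] flags=1010 CS?T → r1=0x73
[6] flags=1010 GE?F → skip
[7] flags=1010 NE?T → r2=0xeb
[8] flags=0011 → (cmp)
[9] flags=0011 CS?T → r2=0xac
[10] flags=0011 LT?T → r2=0x68

VAL = 0x73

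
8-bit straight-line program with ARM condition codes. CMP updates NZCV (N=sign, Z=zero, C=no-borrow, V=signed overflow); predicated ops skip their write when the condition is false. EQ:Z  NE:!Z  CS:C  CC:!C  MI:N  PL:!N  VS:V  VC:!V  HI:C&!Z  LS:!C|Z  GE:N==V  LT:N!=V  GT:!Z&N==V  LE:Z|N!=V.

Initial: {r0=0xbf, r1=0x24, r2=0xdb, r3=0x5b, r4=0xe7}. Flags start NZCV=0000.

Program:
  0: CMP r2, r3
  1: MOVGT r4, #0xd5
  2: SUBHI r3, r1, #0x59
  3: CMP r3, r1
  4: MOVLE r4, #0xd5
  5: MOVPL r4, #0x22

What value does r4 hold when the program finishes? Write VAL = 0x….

0: ✓ CMP  NZCV=1010
1: · MOVGT
2: ✓ SUBHI  r3←0xcb
3: ✓ CMP  NZCV=1010
4: ✓ MOVLE  r4←0xd5
5: · MOVPL

VAL = 0xd5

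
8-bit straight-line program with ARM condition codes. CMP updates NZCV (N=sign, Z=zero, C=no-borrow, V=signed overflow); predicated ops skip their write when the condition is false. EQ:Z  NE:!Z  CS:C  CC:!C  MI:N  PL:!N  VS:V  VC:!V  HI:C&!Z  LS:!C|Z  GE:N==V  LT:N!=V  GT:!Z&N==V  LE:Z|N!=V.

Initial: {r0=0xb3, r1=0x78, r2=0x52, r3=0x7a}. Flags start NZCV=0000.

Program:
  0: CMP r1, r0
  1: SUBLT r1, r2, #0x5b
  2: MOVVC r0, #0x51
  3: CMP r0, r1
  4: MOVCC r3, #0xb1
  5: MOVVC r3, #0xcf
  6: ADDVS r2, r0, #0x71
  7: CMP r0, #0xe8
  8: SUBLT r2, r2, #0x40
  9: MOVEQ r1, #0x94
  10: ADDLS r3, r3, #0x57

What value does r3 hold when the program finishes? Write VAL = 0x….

VAL = 0xd1

[0] flags=1001 → (cmp)
[1] flags=1001 LT?F → skip
[2] flags=1001 VC?F → skip
[3] flags=0011 → (cmp)
[4] flags=0011 CC?F → skip
[5] flags=0011 VC?F → skip
[6] flags=0011 VS?T → r2=0x24
[7] flags=1000 → (cmp)
[8] flags=1000 LT?T → r2=0xe4
[9] flags=1000 EQ?F → skip
[10] flags=1000 LS?T → r3=0xd1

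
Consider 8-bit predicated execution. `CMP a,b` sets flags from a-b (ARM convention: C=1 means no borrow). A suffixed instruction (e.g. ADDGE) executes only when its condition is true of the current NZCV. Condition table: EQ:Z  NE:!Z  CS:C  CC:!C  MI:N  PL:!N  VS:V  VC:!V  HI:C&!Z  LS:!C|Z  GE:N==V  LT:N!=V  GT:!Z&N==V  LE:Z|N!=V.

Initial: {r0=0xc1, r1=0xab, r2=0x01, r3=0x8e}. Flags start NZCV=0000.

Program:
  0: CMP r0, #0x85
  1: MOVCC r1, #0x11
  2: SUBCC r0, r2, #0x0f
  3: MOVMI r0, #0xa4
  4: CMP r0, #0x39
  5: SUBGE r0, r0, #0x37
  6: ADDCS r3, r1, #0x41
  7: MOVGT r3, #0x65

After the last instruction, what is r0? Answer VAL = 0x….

[0] flags=0010 → (cmp)
[1] flags=0010 CC?F → skip
[2] flags=0010 CC?F → skip
[3] flags=0010 MI?F → skip
[4] flags=1010 → (cmp)
[5] flags=1010 GE?F → skip
[6] flags=1010 CS?T → r3=0xec
[7] flags=1010 GT?F → skip

VAL = 0xc1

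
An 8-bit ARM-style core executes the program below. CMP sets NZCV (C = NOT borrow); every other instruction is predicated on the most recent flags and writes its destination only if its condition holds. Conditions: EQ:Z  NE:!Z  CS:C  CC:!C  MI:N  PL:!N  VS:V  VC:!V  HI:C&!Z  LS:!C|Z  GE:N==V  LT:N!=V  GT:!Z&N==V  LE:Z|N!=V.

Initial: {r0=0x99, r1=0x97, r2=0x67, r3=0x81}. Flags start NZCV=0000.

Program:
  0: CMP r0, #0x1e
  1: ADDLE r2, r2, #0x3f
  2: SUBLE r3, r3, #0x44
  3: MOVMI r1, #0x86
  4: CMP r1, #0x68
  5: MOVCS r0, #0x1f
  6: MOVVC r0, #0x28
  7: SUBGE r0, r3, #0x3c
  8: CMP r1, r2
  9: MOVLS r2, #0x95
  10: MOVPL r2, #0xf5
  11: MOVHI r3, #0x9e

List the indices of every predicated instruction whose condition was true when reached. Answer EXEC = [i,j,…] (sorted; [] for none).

0: ✓ CMP  NZCV=0011
1: ✓ ADDLE  r2←0xa6
2: ✓ SUBLE  r3←0x3d
3: · MOVMI
4: ✓ CMP  NZCV=0011
5: ✓ MOVCS  r0←0x1f
6: · MOVVC
7: · SUBGE
8: ✓ CMP  NZCV=1000
9: ✓ MOVLS  r2←0x95
10: · MOVPL
11: · MOVHI

EXEC = [1,2,5,9]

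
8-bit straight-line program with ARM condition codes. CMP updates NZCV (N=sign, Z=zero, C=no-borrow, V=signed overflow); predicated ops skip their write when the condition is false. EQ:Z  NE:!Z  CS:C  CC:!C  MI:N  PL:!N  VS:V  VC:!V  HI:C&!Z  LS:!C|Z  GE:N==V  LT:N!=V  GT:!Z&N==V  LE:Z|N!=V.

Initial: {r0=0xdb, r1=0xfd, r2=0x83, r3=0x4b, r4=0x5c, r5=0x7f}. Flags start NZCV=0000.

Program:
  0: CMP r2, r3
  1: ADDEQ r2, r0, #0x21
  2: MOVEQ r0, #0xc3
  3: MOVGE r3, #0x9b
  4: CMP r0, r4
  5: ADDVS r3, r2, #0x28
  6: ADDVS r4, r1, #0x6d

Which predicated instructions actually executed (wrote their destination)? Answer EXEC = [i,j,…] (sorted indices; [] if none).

[0] flags=0011 → (cmp)
[1] flags=0011 EQ?F → skip
[2] flags=0011 EQ?F → skip
[3] flags=0011 GE?F → skip
[4] flags=0011 → (cmp)
[5] flags=0011 VS?T → r3=0xab
[6] flags=0011 VS?T → r4=0x6a

EXEC = [5,6]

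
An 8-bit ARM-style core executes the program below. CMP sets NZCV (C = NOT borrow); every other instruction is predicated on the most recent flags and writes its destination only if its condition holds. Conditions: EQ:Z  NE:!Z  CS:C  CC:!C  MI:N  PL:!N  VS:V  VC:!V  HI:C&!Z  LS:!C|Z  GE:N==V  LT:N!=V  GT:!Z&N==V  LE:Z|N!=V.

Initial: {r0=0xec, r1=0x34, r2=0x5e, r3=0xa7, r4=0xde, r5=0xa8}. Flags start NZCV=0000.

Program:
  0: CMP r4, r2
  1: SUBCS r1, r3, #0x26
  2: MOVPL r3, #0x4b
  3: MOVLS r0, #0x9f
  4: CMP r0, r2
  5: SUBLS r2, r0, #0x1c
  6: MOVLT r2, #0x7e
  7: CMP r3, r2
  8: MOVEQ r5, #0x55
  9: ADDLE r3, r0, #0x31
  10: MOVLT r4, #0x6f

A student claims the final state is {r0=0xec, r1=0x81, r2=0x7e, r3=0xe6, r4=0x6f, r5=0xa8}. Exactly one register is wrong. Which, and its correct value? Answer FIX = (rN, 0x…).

FIX = (r3, 0x1d)

[0] flags=1010 → (cmp)
[1] flags=1010 CS?T → r1=0x81
[2] flags=1010 PL?F → skip
[3] flags=1010 LS?F → skip
[4] flags=1010 → (cmp)
[5] flags=1010 LS?F → skip
[6] flags=1010 LT?T → r2=0x7e
[7] flags=0011 → (cmp)
[8] flags=0011 EQ?F → skip
[9] flags=0011 LE?T → r3=0x1d
[10] flags=0011 LT?T → r4=0x6f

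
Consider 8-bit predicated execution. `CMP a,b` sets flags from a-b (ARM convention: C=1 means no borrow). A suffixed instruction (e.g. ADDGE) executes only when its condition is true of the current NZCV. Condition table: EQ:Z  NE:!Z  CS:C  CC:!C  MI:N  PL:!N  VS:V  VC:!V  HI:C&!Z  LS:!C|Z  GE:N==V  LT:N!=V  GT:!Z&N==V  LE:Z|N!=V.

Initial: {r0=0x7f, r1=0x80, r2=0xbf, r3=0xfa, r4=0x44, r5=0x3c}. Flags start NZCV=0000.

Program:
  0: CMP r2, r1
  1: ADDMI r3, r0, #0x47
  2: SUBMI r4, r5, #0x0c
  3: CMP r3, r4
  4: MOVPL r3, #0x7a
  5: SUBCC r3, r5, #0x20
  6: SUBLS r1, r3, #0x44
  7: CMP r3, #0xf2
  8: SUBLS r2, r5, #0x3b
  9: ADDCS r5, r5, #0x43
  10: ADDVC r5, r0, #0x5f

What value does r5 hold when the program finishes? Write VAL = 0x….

VAL = 0xde

0: ✓ CMP  NZCV=0010
1: · ADDMI
2: · SUBMI
3: ✓ CMP  NZCV=1010
4: · MOVPL
5: · SUBCC
6: · SUBLS
7: ✓ CMP  NZCV=0010
8: · SUBLS
9: ✓ ADDCS  r5←0x7f
10: ✓ ADDVC  r5←0xde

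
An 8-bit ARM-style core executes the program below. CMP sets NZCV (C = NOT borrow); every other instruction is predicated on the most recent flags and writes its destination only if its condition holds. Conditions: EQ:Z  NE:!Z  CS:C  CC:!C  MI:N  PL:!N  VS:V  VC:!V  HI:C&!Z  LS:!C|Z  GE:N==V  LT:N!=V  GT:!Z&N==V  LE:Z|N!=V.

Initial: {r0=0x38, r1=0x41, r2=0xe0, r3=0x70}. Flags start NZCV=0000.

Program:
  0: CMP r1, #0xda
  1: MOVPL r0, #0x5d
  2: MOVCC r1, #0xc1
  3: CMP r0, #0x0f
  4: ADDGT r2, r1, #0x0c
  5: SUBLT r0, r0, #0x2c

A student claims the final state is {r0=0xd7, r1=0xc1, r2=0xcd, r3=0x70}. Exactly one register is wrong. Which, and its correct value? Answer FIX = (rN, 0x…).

FIX = (r0, 0x5d)

[0] flags=0000 → (cmp)
[1] flags=0000 PL?T → r0=0x5d
[2] flags=0000 CC?T → r1=0xc1
[3] flags=0010 → (cmp)
[4] flags=0010 GT?T → r2=0xcd
[5] flags=0010 LT?F → skip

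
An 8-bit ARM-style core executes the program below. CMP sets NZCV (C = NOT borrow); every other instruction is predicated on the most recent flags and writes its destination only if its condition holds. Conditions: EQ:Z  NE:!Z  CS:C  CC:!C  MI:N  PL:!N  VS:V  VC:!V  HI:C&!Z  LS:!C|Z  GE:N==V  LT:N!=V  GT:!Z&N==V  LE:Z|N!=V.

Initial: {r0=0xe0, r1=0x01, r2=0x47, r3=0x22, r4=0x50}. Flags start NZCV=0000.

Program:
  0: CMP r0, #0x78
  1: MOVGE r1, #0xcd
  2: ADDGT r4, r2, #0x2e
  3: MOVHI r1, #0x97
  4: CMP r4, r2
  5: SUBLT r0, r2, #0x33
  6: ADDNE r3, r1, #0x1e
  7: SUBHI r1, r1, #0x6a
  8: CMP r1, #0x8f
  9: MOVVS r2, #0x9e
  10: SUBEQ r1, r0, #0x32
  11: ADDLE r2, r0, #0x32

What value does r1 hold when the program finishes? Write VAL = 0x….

0: ✓ CMP  NZCV=0011
1: · MOVGE
2: · ADDGT
3: ✓ MOVHI  r1←0x97
4: ✓ CMP  NZCV=0010
5: · SUBLT
6: ✓ ADDNE  r3←0xb5
7: ✓ SUBHI  r1←0x2d
8: ✓ CMP  NZCV=1001
9: ✓ MOVVS  r2←0x9e
10: · SUBEQ
11: · ADDLE

VAL = 0x2d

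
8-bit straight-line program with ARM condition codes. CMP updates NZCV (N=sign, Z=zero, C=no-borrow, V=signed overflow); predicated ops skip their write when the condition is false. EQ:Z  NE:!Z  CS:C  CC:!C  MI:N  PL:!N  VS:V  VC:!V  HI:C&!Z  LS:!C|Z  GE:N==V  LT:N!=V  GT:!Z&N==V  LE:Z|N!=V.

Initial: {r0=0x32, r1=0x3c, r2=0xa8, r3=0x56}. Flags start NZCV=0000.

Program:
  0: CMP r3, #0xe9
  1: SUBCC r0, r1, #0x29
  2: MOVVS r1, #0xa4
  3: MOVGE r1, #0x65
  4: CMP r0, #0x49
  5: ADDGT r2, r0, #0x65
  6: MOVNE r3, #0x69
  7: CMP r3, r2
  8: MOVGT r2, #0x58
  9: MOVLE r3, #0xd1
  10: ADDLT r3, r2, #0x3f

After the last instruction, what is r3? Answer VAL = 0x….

[0] flags=0000 → (cmp)
[1] flags=0000 CC?T → r0=0x13
[2] flags=0000 VS?F → skip
[3] flags=0000 GE?T → r1=0x65
[4] flags=1000 → (cmp)
[5] flags=1000 GT?F → skip
[6] flags=1000 NE?T → r3=0x69
[7] flags=1001 → (cmp)
[8] flags=1001 GT?T → r2=0x58
[9] flags=1001 LE?F → skip
[10] flags=1001 LT?F → skip

VAL = 0x69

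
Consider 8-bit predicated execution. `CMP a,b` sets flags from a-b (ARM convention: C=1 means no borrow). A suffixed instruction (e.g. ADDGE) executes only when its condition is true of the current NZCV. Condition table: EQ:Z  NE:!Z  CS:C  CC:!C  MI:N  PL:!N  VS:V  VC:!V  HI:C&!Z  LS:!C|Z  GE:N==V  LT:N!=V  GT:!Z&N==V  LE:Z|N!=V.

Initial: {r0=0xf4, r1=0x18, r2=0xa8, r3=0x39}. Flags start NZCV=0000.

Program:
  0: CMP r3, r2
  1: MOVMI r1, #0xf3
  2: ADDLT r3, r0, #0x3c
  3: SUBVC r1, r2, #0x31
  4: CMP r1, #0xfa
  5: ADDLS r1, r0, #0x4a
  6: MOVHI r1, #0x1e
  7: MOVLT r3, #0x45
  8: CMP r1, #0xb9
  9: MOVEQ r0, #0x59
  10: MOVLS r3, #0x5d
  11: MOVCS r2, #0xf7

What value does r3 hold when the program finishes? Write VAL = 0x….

[0] flags=1001 → (cmp)
[1] flags=1001 MI?T → r1=0xf3
[2] flags=1001 LT?F → skip
[3] flags=1001 VC?F → skip
[4] flags=1000 → (cmp)
[5] flags=1000 LS?T → r1=0x3e
[6] flags=1000 HI?F → skip
[7] flags=1000 LT?T → r3=0x45
[8] flags=1001 → (cmp)
[9] flags=1001 EQ?F → skip
[10] flags=1001 LS?T → r3=0x5d
[11] flags=1001 CS?F → skip

VAL = 0x5d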